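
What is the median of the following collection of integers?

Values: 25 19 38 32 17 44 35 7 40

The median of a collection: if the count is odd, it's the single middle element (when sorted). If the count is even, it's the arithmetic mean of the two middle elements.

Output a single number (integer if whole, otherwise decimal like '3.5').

Step 1: insert 25 -> lo=[25] (size 1, max 25) hi=[] (size 0) -> median=25
Step 2: insert 19 -> lo=[19] (size 1, max 19) hi=[25] (size 1, min 25) -> median=22
Step 3: insert 38 -> lo=[19, 25] (size 2, max 25) hi=[38] (size 1, min 38) -> median=25
Step 4: insert 32 -> lo=[19, 25] (size 2, max 25) hi=[32, 38] (size 2, min 32) -> median=28.5
Step 5: insert 17 -> lo=[17, 19, 25] (size 3, max 25) hi=[32, 38] (size 2, min 32) -> median=25
Step 6: insert 44 -> lo=[17, 19, 25] (size 3, max 25) hi=[32, 38, 44] (size 3, min 32) -> median=28.5
Step 7: insert 35 -> lo=[17, 19, 25, 32] (size 4, max 32) hi=[35, 38, 44] (size 3, min 35) -> median=32
Step 8: insert 7 -> lo=[7, 17, 19, 25] (size 4, max 25) hi=[32, 35, 38, 44] (size 4, min 32) -> median=28.5
Step 9: insert 40 -> lo=[7, 17, 19, 25, 32] (size 5, max 32) hi=[35, 38, 40, 44] (size 4, min 35) -> median=32

Answer: 32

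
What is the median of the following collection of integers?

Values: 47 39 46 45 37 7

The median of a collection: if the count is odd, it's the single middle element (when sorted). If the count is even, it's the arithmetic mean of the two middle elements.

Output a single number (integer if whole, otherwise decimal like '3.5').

Answer: 42

Derivation:
Step 1: insert 47 -> lo=[47] (size 1, max 47) hi=[] (size 0) -> median=47
Step 2: insert 39 -> lo=[39] (size 1, max 39) hi=[47] (size 1, min 47) -> median=43
Step 3: insert 46 -> lo=[39, 46] (size 2, max 46) hi=[47] (size 1, min 47) -> median=46
Step 4: insert 45 -> lo=[39, 45] (size 2, max 45) hi=[46, 47] (size 2, min 46) -> median=45.5
Step 5: insert 37 -> lo=[37, 39, 45] (size 3, max 45) hi=[46, 47] (size 2, min 46) -> median=45
Step 6: insert 7 -> lo=[7, 37, 39] (size 3, max 39) hi=[45, 46, 47] (size 3, min 45) -> median=42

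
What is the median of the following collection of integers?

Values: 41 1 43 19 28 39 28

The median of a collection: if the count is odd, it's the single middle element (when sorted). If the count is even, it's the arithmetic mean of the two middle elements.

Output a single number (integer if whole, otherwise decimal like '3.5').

Step 1: insert 41 -> lo=[41] (size 1, max 41) hi=[] (size 0) -> median=41
Step 2: insert 1 -> lo=[1] (size 1, max 1) hi=[41] (size 1, min 41) -> median=21
Step 3: insert 43 -> lo=[1, 41] (size 2, max 41) hi=[43] (size 1, min 43) -> median=41
Step 4: insert 19 -> lo=[1, 19] (size 2, max 19) hi=[41, 43] (size 2, min 41) -> median=30
Step 5: insert 28 -> lo=[1, 19, 28] (size 3, max 28) hi=[41, 43] (size 2, min 41) -> median=28
Step 6: insert 39 -> lo=[1, 19, 28] (size 3, max 28) hi=[39, 41, 43] (size 3, min 39) -> median=33.5
Step 7: insert 28 -> lo=[1, 19, 28, 28] (size 4, max 28) hi=[39, 41, 43] (size 3, min 39) -> median=28

Answer: 28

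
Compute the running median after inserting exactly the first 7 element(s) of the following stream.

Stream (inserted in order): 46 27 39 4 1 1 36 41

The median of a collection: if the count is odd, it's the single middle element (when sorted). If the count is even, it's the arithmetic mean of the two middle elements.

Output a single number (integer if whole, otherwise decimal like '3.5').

Answer: 27

Derivation:
Step 1: insert 46 -> lo=[46] (size 1, max 46) hi=[] (size 0) -> median=46
Step 2: insert 27 -> lo=[27] (size 1, max 27) hi=[46] (size 1, min 46) -> median=36.5
Step 3: insert 39 -> lo=[27, 39] (size 2, max 39) hi=[46] (size 1, min 46) -> median=39
Step 4: insert 4 -> lo=[4, 27] (size 2, max 27) hi=[39, 46] (size 2, min 39) -> median=33
Step 5: insert 1 -> lo=[1, 4, 27] (size 3, max 27) hi=[39, 46] (size 2, min 39) -> median=27
Step 6: insert 1 -> lo=[1, 1, 4] (size 3, max 4) hi=[27, 39, 46] (size 3, min 27) -> median=15.5
Step 7: insert 36 -> lo=[1, 1, 4, 27] (size 4, max 27) hi=[36, 39, 46] (size 3, min 36) -> median=27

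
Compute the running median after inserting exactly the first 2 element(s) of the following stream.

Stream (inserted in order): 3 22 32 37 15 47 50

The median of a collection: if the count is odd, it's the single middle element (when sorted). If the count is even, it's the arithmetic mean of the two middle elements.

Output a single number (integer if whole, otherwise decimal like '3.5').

Answer: 12.5

Derivation:
Step 1: insert 3 -> lo=[3] (size 1, max 3) hi=[] (size 0) -> median=3
Step 2: insert 22 -> lo=[3] (size 1, max 3) hi=[22] (size 1, min 22) -> median=12.5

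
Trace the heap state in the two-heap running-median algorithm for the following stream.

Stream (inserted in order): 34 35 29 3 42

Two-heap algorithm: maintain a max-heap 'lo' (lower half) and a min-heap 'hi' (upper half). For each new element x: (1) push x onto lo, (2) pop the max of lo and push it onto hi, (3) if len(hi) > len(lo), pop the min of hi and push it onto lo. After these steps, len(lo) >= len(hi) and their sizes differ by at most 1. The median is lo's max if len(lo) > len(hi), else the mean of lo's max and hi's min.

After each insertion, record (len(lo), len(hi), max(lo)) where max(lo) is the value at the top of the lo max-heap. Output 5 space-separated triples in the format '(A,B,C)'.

Answer: (1,0,34) (1,1,34) (2,1,34) (2,2,29) (3,2,34)

Derivation:
Step 1: insert 34 -> lo=[34] hi=[] -> (len(lo)=1, len(hi)=0, max(lo)=34)
Step 2: insert 35 -> lo=[34] hi=[35] -> (len(lo)=1, len(hi)=1, max(lo)=34)
Step 3: insert 29 -> lo=[29, 34] hi=[35] -> (len(lo)=2, len(hi)=1, max(lo)=34)
Step 4: insert 3 -> lo=[3, 29] hi=[34, 35] -> (len(lo)=2, len(hi)=2, max(lo)=29)
Step 5: insert 42 -> lo=[3, 29, 34] hi=[35, 42] -> (len(lo)=3, len(hi)=2, max(lo)=34)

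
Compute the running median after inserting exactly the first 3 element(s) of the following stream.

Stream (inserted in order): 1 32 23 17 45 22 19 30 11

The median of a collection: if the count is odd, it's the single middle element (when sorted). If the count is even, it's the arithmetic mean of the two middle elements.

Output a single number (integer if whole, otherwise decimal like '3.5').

Step 1: insert 1 -> lo=[1] (size 1, max 1) hi=[] (size 0) -> median=1
Step 2: insert 32 -> lo=[1] (size 1, max 1) hi=[32] (size 1, min 32) -> median=16.5
Step 3: insert 23 -> lo=[1, 23] (size 2, max 23) hi=[32] (size 1, min 32) -> median=23

Answer: 23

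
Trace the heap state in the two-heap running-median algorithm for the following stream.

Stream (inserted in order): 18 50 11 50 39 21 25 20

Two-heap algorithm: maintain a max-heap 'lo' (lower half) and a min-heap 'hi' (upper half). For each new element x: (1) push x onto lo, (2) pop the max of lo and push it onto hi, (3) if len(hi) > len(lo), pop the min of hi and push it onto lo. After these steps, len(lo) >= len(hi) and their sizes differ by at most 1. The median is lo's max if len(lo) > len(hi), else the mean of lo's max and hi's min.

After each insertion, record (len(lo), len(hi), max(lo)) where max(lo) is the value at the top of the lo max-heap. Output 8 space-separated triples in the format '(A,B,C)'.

Answer: (1,0,18) (1,1,18) (2,1,18) (2,2,18) (3,2,39) (3,3,21) (4,3,25) (4,4,21)

Derivation:
Step 1: insert 18 -> lo=[18] hi=[] -> (len(lo)=1, len(hi)=0, max(lo)=18)
Step 2: insert 50 -> lo=[18] hi=[50] -> (len(lo)=1, len(hi)=1, max(lo)=18)
Step 3: insert 11 -> lo=[11, 18] hi=[50] -> (len(lo)=2, len(hi)=1, max(lo)=18)
Step 4: insert 50 -> lo=[11, 18] hi=[50, 50] -> (len(lo)=2, len(hi)=2, max(lo)=18)
Step 5: insert 39 -> lo=[11, 18, 39] hi=[50, 50] -> (len(lo)=3, len(hi)=2, max(lo)=39)
Step 6: insert 21 -> lo=[11, 18, 21] hi=[39, 50, 50] -> (len(lo)=3, len(hi)=3, max(lo)=21)
Step 7: insert 25 -> lo=[11, 18, 21, 25] hi=[39, 50, 50] -> (len(lo)=4, len(hi)=3, max(lo)=25)
Step 8: insert 20 -> lo=[11, 18, 20, 21] hi=[25, 39, 50, 50] -> (len(lo)=4, len(hi)=4, max(lo)=21)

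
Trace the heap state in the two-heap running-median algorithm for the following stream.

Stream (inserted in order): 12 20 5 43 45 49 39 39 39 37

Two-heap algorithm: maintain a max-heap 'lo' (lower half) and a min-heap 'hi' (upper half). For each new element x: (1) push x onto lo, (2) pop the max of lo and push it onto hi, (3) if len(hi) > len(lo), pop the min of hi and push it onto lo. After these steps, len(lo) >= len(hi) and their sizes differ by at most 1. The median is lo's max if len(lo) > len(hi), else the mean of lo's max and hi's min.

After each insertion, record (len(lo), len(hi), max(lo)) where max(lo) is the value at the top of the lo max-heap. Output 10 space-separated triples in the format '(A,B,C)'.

Step 1: insert 12 -> lo=[12] hi=[] -> (len(lo)=1, len(hi)=0, max(lo)=12)
Step 2: insert 20 -> lo=[12] hi=[20] -> (len(lo)=1, len(hi)=1, max(lo)=12)
Step 3: insert 5 -> lo=[5, 12] hi=[20] -> (len(lo)=2, len(hi)=1, max(lo)=12)
Step 4: insert 43 -> lo=[5, 12] hi=[20, 43] -> (len(lo)=2, len(hi)=2, max(lo)=12)
Step 5: insert 45 -> lo=[5, 12, 20] hi=[43, 45] -> (len(lo)=3, len(hi)=2, max(lo)=20)
Step 6: insert 49 -> lo=[5, 12, 20] hi=[43, 45, 49] -> (len(lo)=3, len(hi)=3, max(lo)=20)
Step 7: insert 39 -> lo=[5, 12, 20, 39] hi=[43, 45, 49] -> (len(lo)=4, len(hi)=3, max(lo)=39)
Step 8: insert 39 -> lo=[5, 12, 20, 39] hi=[39, 43, 45, 49] -> (len(lo)=4, len(hi)=4, max(lo)=39)
Step 9: insert 39 -> lo=[5, 12, 20, 39, 39] hi=[39, 43, 45, 49] -> (len(lo)=5, len(hi)=4, max(lo)=39)
Step 10: insert 37 -> lo=[5, 12, 20, 37, 39] hi=[39, 39, 43, 45, 49] -> (len(lo)=5, len(hi)=5, max(lo)=39)

Answer: (1,0,12) (1,1,12) (2,1,12) (2,2,12) (3,2,20) (3,3,20) (4,3,39) (4,4,39) (5,4,39) (5,5,39)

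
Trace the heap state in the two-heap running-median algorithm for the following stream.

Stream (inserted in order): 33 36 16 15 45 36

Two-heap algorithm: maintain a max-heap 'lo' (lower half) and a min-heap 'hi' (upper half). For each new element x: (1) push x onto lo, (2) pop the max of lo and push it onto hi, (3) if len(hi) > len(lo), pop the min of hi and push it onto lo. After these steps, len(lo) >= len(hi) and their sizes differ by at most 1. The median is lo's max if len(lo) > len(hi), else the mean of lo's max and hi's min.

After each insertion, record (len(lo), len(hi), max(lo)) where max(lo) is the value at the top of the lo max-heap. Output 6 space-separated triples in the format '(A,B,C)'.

Step 1: insert 33 -> lo=[33] hi=[] -> (len(lo)=1, len(hi)=0, max(lo)=33)
Step 2: insert 36 -> lo=[33] hi=[36] -> (len(lo)=1, len(hi)=1, max(lo)=33)
Step 3: insert 16 -> lo=[16, 33] hi=[36] -> (len(lo)=2, len(hi)=1, max(lo)=33)
Step 4: insert 15 -> lo=[15, 16] hi=[33, 36] -> (len(lo)=2, len(hi)=2, max(lo)=16)
Step 5: insert 45 -> lo=[15, 16, 33] hi=[36, 45] -> (len(lo)=3, len(hi)=2, max(lo)=33)
Step 6: insert 36 -> lo=[15, 16, 33] hi=[36, 36, 45] -> (len(lo)=3, len(hi)=3, max(lo)=33)

Answer: (1,0,33) (1,1,33) (2,1,33) (2,2,16) (3,2,33) (3,3,33)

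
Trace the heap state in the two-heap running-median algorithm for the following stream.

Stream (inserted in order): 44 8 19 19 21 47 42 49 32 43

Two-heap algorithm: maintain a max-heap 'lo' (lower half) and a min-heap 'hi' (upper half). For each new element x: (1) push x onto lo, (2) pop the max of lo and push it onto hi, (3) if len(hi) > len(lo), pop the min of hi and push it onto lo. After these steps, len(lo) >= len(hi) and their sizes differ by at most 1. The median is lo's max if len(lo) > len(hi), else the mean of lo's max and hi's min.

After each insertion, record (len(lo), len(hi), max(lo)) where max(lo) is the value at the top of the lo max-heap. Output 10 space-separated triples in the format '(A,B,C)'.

Answer: (1,0,44) (1,1,8) (2,1,19) (2,2,19) (3,2,19) (3,3,19) (4,3,21) (4,4,21) (5,4,32) (5,5,32)

Derivation:
Step 1: insert 44 -> lo=[44] hi=[] -> (len(lo)=1, len(hi)=0, max(lo)=44)
Step 2: insert 8 -> lo=[8] hi=[44] -> (len(lo)=1, len(hi)=1, max(lo)=8)
Step 3: insert 19 -> lo=[8, 19] hi=[44] -> (len(lo)=2, len(hi)=1, max(lo)=19)
Step 4: insert 19 -> lo=[8, 19] hi=[19, 44] -> (len(lo)=2, len(hi)=2, max(lo)=19)
Step 5: insert 21 -> lo=[8, 19, 19] hi=[21, 44] -> (len(lo)=3, len(hi)=2, max(lo)=19)
Step 6: insert 47 -> lo=[8, 19, 19] hi=[21, 44, 47] -> (len(lo)=3, len(hi)=3, max(lo)=19)
Step 7: insert 42 -> lo=[8, 19, 19, 21] hi=[42, 44, 47] -> (len(lo)=4, len(hi)=3, max(lo)=21)
Step 8: insert 49 -> lo=[8, 19, 19, 21] hi=[42, 44, 47, 49] -> (len(lo)=4, len(hi)=4, max(lo)=21)
Step 9: insert 32 -> lo=[8, 19, 19, 21, 32] hi=[42, 44, 47, 49] -> (len(lo)=5, len(hi)=4, max(lo)=32)
Step 10: insert 43 -> lo=[8, 19, 19, 21, 32] hi=[42, 43, 44, 47, 49] -> (len(lo)=5, len(hi)=5, max(lo)=32)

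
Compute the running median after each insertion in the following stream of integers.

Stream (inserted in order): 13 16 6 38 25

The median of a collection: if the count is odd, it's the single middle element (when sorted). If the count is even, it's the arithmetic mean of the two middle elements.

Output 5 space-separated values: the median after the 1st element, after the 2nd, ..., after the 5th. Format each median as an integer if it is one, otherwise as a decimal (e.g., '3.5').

Answer: 13 14.5 13 14.5 16

Derivation:
Step 1: insert 13 -> lo=[13] (size 1, max 13) hi=[] (size 0) -> median=13
Step 2: insert 16 -> lo=[13] (size 1, max 13) hi=[16] (size 1, min 16) -> median=14.5
Step 3: insert 6 -> lo=[6, 13] (size 2, max 13) hi=[16] (size 1, min 16) -> median=13
Step 4: insert 38 -> lo=[6, 13] (size 2, max 13) hi=[16, 38] (size 2, min 16) -> median=14.5
Step 5: insert 25 -> lo=[6, 13, 16] (size 3, max 16) hi=[25, 38] (size 2, min 25) -> median=16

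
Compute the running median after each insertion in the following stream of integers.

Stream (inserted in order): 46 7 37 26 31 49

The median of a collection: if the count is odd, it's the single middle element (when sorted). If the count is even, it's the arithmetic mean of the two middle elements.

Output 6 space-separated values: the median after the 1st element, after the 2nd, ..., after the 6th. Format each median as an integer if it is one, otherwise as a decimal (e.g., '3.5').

Step 1: insert 46 -> lo=[46] (size 1, max 46) hi=[] (size 0) -> median=46
Step 2: insert 7 -> lo=[7] (size 1, max 7) hi=[46] (size 1, min 46) -> median=26.5
Step 3: insert 37 -> lo=[7, 37] (size 2, max 37) hi=[46] (size 1, min 46) -> median=37
Step 4: insert 26 -> lo=[7, 26] (size 2, max 26) hi=[37, 46] (size 2, min 37) -> median=31.5
Step 5: insert 31 -> lo=[7, 26, 31] (size 3, max 31) hi=[37, 46] (size 2, min 37) -> median=31
Step 6: insert 49 -> lo=[7, 26, 31] (size 3, max 31) hi=[37, 46, 49] (size 3, min 37) -> median=34

Answer: 46 26.5 37 31.5 31 34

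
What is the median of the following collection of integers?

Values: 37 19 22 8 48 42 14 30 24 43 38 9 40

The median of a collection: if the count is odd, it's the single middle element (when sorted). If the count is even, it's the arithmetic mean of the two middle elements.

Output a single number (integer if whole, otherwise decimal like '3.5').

Step 1: insert 37 -> lo=[37] (size 1, max 37) hi=[] (size 0) -> median=37
Step 2: insert 19 -> lo=[19] (size 1, max 19) hi=[37] (size 1, min 37) -> median=28
Step 3: insert 22 -> lo=[19, 22] (size 2, max 22) hi=[37] (size 1, min 37) -> median=22
Step 4: insert 8 -> lo=[8, 19] (size 2, max 19) hi=[22, 37] (size 2, min 22) -> median=20.5
Step 5: insert 48 -> lo=[8, 19, 22] (size 3, max 22) hi=[37, 48] (size 2, min 37) -> median=22
Step 6: insert 42 -> lo=[8, 19, 22] (size 3, max 22) hi=[37, 42, 48] (size 3, min 37) -> median=29.5
Step 7: insert 14 -> lo=[8, 14, 19, 22] (size 4, max 22) hi=[37, 42, 48] (size 3, min 37) -> median=22
Step 8: insert 30 -> lo=[8, 14, 19, 22] (size 4, max 22) hi=[30, 37, 42, 48] (size 4, min 30) -> median=26
Step 9: insert 24 -> lo=[8, 14, 19, 22, 24] (size 5, max 24) hi=[30, 37, 42, 48] (size 4, min 30) -> median=24
Step 10: insert 43 -> lo=[8, 14, 19, 22, 24] (size 5, max 24) hi=[30, 37, 42, 43, 48] (size 5, min 30) -> median=27
Step 11: insert 38 -> lo=[8, 14, 19, 22, 24, 30] (size 6, max 30) hi=[37, 38, 42, 43, 48] (size 5, min 37) -> median=30
Step 12: insert 9 -> lo=[8, 9, 14, 19, 22, 24] (size 6, max 24) hi=[30, 37, 38, 42, 43, 48] (size 6, min 30) -> median=27
Step 13: insert 40 -> lo=[8, 9, 14, 19, 22, 24, 30] (size 7, max 30) hi=[37, 38, 40, 42, 43, 48] (size 6, min 37) -> median=30

Answer: 30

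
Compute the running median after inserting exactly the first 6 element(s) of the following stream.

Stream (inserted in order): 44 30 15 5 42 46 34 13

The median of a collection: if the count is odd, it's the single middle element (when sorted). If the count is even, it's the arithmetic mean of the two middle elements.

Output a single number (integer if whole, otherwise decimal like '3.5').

Step 1: insert 44 -> lo=[44] (size 1, max 44) hi=[] (size 0) -> median=44
Step 2: insert 30 -> lo=[30] (size 1, max 30) hi=[44] (size 1, min 44) -> median=37
Step 3: insert 15 -> lo=[15, 30] (size 2, max 30) hi=[44] (size 1, min 44) -> median=30
Step 4: insert 5 -> lo=[5, 15] (size 2, max 15) hi=[30, 44] (size 2, min 30) -> median=22.5
Step 5: insert 42 -> lo=[5, 15, 30] (size 3, max 30) hi=[42, 44] (size 2, min 42) -> median=30
Step 6: insert 46 -> lo=[5, 15, 30] (size 3, max 30) hi=[42, 44, 46] (size 3, min 42) -> median=36

Answer: 36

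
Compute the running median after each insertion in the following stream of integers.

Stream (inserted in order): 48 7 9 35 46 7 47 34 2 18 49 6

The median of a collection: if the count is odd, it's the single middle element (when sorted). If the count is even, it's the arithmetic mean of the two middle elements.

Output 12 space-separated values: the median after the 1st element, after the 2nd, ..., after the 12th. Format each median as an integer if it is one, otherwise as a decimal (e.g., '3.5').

Answer: 48 27.5 9 22 35 22 35 34.5 34 26 34 26

Derivation:
Step 1: insert 48 -> lo=[48] (size 1, max 48) hi=[] (size 0) -> median=48
Step 2: insert 7 -> lo=[7] (size 1, max 7) hi=[48] (size 1, min 48) -> median=27.5
Step 3: insert 9 -> lo=[7, 9] (size 2, max 9) hi=[48] (size 1, min 48) -> median=9
Step 4: insert 35 -> lo=[7, 9] (size 2, max 9) hi=[35, 48] (size 2, min 35) -> median=22
Step 5: insert 46 -> lo=[7, 9, 35] (size 3, max 35) hi=[46, 48] (size 2, min 46) -> median=35
Step 6: insert 7 -> lo=[7, 7, 9] (size 3, max 9) hi=[35, 46, 48] (size 3, min 35) -> median=22
Step 7: insert 47 -> lo=[7, 7, 9, 35] (size 4, max 35) hi=[46, 47, 48] (size 3, min 46) -> median=35
Step 8: insert 34 -> lo=[7, 7, 9, 34] (size 4, max 34) hi=[35, 46, 47, 48] (size 4, min 35) -> median=34.5
Step 9: insert 2 -> lo=[2, 7, 7, 9, 34] (size 5, max 34) hi=[35, 46, 47, 48] (size 4, min 35) -> median=34
Step 10: insert 18 -> lo=[2, 7, 7, 9, 18] (size 5, max 18) hi=[34, 35, 46, 47, 48] (size 5, min 34) -> median=26
Step 11: insert 49 -> lo=[2, 7, 7, 9, 18, 34] (size 6, max 34) hi=[35, 46, 47, 48, 49] (size 5, min 35) -> median=34
Step 12: insert 6 -> lo=[2, 6, 7, 7, 9, 18] (size 6, max 18) hi=[34, 35, 46, 47, 48, 49] (size 6, min 34) -> median=26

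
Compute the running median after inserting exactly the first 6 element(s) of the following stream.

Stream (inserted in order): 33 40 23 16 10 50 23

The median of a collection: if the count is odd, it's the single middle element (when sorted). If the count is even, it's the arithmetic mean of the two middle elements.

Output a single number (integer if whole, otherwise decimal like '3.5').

Step 1: insert 33 -> lo=[33] (size 1, max 33) hi=[] (size 0) -> median=33
Step 2: insert 40 -> lo=[33] (size 1, max 33) hi=[40] (size 1, min 40) -> median=36.5
Step 3: insert 23 -> lo=[23, 33] (size 2, max 33) hi=[40] (size 1, min 40) -> median=33
Step 4: insert 16 -> lo=[16, 23] (size 2, max 23) hi=[33, 40] (size 2, min 33) -> median=28
Step 5: insert 10 -> lo=[10, 16, 23] (size 3, max 23) hi=[33, 40] (size 2, min 33) -> median=23
Step 6: insert 50 -> lo=[10, 16, 23] (size 3, max 23) hi=[33, 40, 50] (size 3, min 33) -> median=28

Answer: 28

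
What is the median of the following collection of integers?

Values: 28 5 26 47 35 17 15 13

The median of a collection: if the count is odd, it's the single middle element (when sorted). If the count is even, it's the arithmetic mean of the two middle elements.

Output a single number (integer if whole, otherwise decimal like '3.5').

Answer: 21.5

Derivation:
Step 1: insert 28 -> lo=[28] (size 1, max 28) hi=[] (size 0) -> median=28
Step 2: insert 5 -> lo=[5] (size 1, max 5) hi=[28] (size 1, min 28) -> median=16.5
Step 3: insert 26 -> lo=[5, 26] (size 2, max 26) hi=[28] (size 1, min 28) -> median=26
Step 4: insert 47 -> lo=[5, 26] (size 2, max 26) hi=[28, 47] (size 2, min 28) -> median=27
Step 5: insert 35 -> lo=[5, 26, 28] (size 3, max 28) hi=[35, 47] (size 2, min 35) -> median=28
Step 6: insert 17 -> lo=[5, 17, 26] (size 3, max 26) hi=[28, 35, 47] (size 3, min 28) -> median=27
Step 7: insert 15 -> lo=[5, 15, 17, 26] (size 4, max 26) hi=[28, 35, 47] (size 3, min 28) -> median=26
Step 8: insert 13 -> lo=[5, 13, 15, 17] (size 4, max 17) hi=[26, 28, 35, 47] (size 4, min 26) -> median=21.5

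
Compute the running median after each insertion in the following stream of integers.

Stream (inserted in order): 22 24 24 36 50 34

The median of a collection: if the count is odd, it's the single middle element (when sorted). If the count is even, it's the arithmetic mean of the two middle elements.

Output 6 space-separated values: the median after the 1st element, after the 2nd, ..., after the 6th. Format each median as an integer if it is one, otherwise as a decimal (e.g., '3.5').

Step 1: insert 22 -> lo=[22] (size 1, max 22) hi=[] (size 0) -> median=22
Step 2: insert 24 -> lo=[22] (size 1, max 22) hi=[24] (size 1, min 24) -> median=23
Step 3: insert 24 -> lo=[22, 24] (size 2, max 24) hi=[24] (size 1, min 24) -> median=24
Step 4: insert 36 -> lo=[22, 24] (size 2, max 24) hi=[24, 36] (size 2, min 24) -> median=24
Step 5: insert 50 -> lo=[22, 24, 24] (size 3, max 24) hi=[36, 50] (size 2, min 36) -> median=24
Step 6: insert 34 -> lo=[22, 24, 24] (size 3, max 24) hi=[34, 36, 50] (size 3, min 34) -> median=29

Answer: 22 23 24 24 24 29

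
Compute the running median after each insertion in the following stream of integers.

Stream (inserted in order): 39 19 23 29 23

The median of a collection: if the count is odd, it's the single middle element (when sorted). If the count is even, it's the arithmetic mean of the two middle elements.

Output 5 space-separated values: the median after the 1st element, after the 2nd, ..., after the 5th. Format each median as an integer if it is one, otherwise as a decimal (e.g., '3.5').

Answer: 39 29 23 26 23

Derivation:
Step 1: insert 39 -> lo=[39] (size 1, max 39) hi=[] (size 0) -> median=39
Step 2: insert 19 -> lo=[19] (size 1, max 19) hi=[39] (size 1, min 39) -> median=29
Step 3: insert 23 -> lo=[19, 23] (size 2, max 23) hi=[39] (size 1, min 39) -> median=23
Step 4: insert 29 -> lo=[19, 23] (size 2, max 23) hi=[29, 39] (size 2, min 29) -> median=26
Step 5: insert 23 -> lo=[19, 23, 23] (size 3, max 23) hi=[29, 39] (size 2, min 29) -> median=23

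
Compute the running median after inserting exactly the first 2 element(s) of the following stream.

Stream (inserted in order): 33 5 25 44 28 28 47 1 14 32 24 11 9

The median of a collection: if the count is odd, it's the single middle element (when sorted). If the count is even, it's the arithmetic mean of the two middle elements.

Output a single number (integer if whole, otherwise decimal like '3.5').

Step 1: insert 33 -> lo=[33] (size 1, max 33) hi=[] (size 0) -> median=33
Step 2: insert 5 -> lo=[5] (size 1, max 5) hi=[33] (size 1, min 33) -> median=19

Answer: 19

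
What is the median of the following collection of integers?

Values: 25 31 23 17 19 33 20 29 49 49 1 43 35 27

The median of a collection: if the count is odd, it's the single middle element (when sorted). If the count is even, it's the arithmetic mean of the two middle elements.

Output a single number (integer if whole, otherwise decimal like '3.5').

Step 1: insert 25 -> lo=[25] (size 1, max 25) hi=[] (size 0) -> median=25
Step 2: insert 31 -> lo=[25] (size 1, max 25) hi=[31] (size 1, min 31) -> median=28
Step 3: insert 23 -> lo=[23, 25] (size 2, max 25) hi=[31] (size 1, min 31) -> median=25
Step 4: insert 17 -> lo=[17, 23] (size 2, max 23) hi=[25, 31] (size 2, min 25) -> median=24
Step 5: insert 19 -> lo=[17, 19, 23] (size 3, max 23) hi=[25, 31] (size 2, min 25) -> median=23
Step 6: insert 33 -> lo=[17, 19, 23] (size 3, max 23) hi=[25, 31, 33] (size 3, min 25) -> median=24
Step 7: insert 20 -> lo=[17, 19, 20, 23] (size 4, max 23) hi=[25, 31, 33] (size 3, min 25) -> median=23
Step 8: insert 29 -> lo=[17, 19, 20, 23] (size 4, max 23) hi=[25, 29, 31, 33] (size 4, min 25) -> median=24
Step 9: insert 49 -> lo=[17, 19, 20, 23, 25] (size 5, max 25) hi=[29, 31, 33, 49] (size 4, min 29) -> median=25
Step 10: insert 49 -> lo=[17, 19, 20, 23, 25] (size 5, max 25) hi=[29, 31, 33, 49, 49] (size 5, min 29) -> median=27
Step 11: insert 1 -> lo=[1, 17, 19, 20, 23, 25] (size 6, max 25) hi=[29, 31, 33, 49, 49] (size 5, min 29) -> median=25
Step 12: insert 43 -> lo=[1, 17, 19, 20, 23, 25] (size 6, max 25) hi=[29, 31, 33, 43, 49, 49] (size 6, min 29) -> median=27
Step 13: insert 35 -> lo=[1, 17, 19, 20, 23, 25, 29] (size 7, max 29) hi=[31, 33, 35, 43, 49, 49] (size 6, min 31) -> median=29
Step 14: insert 27 -> lo=[1, 17, 19, 20, 23, 25, 27] (size 7, max 27) hi=[29, 31, 33, 35, 43, 49, 49] (size 7, min 29) -> median=28

Answer: 28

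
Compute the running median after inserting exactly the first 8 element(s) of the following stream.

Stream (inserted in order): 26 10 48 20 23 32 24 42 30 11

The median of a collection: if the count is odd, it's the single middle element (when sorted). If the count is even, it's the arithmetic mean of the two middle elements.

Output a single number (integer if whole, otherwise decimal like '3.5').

Answer: 25

Derivation:
Step 1: insert 26 -> lo=[26] (size 1, max 26) hi=[] (size 0) -> median=26
Step 2: insert 10 -> lo=[10] (size 1, max 10) hi=[26] (size 1, min 26) -> median=18
Step 3: insert 48 -> lo=[10, 26] (size 2, max 26) hi=[48] (size 1, min 48) -> median=26
Step 4: insert 20 -> lo=[10, 20] (size 2, max 20) hi=[26, 48] (size 2, min 26) -> median=23
Step 5: insert 23 -> lo=[10, 20, 23] (size 3, max 23) hi=[26, 48] (size 2, min 26) -> median=23
Step 6: insert 32 -> lo=[10, 20, 23] (size 3, max 23) hi=[26, 32, 48] (size 3, min 26) -> median=24.5
Step 7: insert 24 -> lo=[10, 20, 23, 24] (size 4, max 24) hi=[26, 32, 48] (size 3, min 26) -> median=24
Step 8: insert 42 -> lo=[10, 20, 23, 24] (size 4, max 24) hi=[26, 32, 42, 48] (size 4, min 26) -> median=25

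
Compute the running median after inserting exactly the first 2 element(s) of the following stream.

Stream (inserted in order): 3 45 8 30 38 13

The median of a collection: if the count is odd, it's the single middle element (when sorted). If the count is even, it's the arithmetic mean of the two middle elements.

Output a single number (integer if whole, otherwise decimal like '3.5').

Step 1: insert 3 -> lo=[3] (size 1, max 3) hi=[] (size 0) -> median=3
Step 2: insert 45 -> lo=[3] (size 1, max 3) hi=[45] (size 1, min 45) -> median=24

Answer: 24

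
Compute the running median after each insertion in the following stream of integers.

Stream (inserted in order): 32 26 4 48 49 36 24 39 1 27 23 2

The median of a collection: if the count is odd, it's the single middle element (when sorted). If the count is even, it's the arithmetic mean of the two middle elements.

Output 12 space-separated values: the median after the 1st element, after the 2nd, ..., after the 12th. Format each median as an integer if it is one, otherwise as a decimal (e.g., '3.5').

Step 1: insert 32 -> lo=[32] (size 1, max 32) hi=[] (size 0) -> median=32
Step 2: insert 26 -> lo=[26] (size 1, max 26) hi=[32] (size 1, min 32) -> median=29
Step 3: insert 4 -> lo=[4, 26] (size 2, max 26) hi=[32] (size 1, min 32) -> median=26
Step 4: insert 48 -> lo=[4, 26] (size 2, max 26) hi=[32, 48] (size 2, min 32) -> median=29
Step 5: insert 49 -> lo=[4, 26, 32] (size 3, max 32) hi=[48, 49] (size 2, min 48) -> median=32
Step 6: insert 36 -> lo=[4, 26, 32] (size 3, max 32) hi=[36, 48, 49] (size 3, min 36) -> median=34
Step 7: insert 24 -> lo=[4, 24, 26, 32] (size 4, max 32) hi=[36, 48, 49] (size 3, min 36) -> median=32
Step 8: insert 39 -> lo=[4, 24, 26, 32] (size 4, max 32) hi=[36, 39, 48, 49] (size 4, min 36) -> median=34
Step 9: insert 1 -> lo=[1, 4, 24, 26, 32] (size 5, max 32) hi=[36, 39, 48, 49] (size 4, min 36) -> median=32
Step 10: insert 27 -> lo=[1, 4, 24, 26, 27] (size 5, max 27) hi=[32, 36, 39, 48, 49] (size 5, min 32) -> median=29.5
Step 11: insert 23 -> lo=[1, 4, 23, 24, 26, 27] (size 6, max 27) hi=[32, 36, 39, 48, 49] (size 5, min 32) -> median=27
Step 12: insert 2 -> lo=[1, 2, 4, 23, 24, 26] (size 6, max 26) hi=[27, 32, 36, 39, 48, 49] (size 6, min 27) -> median=26.5

Answer: 32 29 26 29 32 34 32 34 32 29.5 27 26.5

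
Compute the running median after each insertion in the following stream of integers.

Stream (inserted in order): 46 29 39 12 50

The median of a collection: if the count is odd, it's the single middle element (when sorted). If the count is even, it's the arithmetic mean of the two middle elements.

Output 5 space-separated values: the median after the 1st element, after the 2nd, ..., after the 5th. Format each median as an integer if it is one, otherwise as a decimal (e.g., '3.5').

Step 1: insert 46 -> lo=[46] (size 1, max 46) hi=[] (size 0) -> median=46
Step 2: insert 29 -> lo=[29] (size 1, max 29) hi=[46] (size 1, min 46) -> median=37.5
Step 3: insert 39 -> lo=[29, 39] (size 2, max 39) hi=[46] (size 1, min 46) -> median=39
Step 4: insert 12 -> lo=[12, 29] (size 2, max 29) hi=[39, 46] (size 2, min 39) -> median=34
Step 5: insert 50 -> lo=[12, 29, 39] (size 3, max 39) hi=[46, 50] (size 2, min 46) -> median=39

Answer: 46 37.5 39 34 39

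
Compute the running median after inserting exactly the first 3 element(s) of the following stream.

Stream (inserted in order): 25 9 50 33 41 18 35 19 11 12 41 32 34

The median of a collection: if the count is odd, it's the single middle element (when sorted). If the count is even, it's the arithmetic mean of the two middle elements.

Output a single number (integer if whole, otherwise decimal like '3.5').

Answer: 25

Derivation:
Step 1: insert 25 -> lo=[25] (size 1, max 25) hi=[] (size 0) -> median=25
Step 2: insert 9 -> lo=[9] (size 1, max 9) hi=[25] (size 1, min 25) -> median=17
Step 3: insert 50 -> lo=[9, 25] (size 2, max 25) hi=[50] (size 1, min 50) -> median=25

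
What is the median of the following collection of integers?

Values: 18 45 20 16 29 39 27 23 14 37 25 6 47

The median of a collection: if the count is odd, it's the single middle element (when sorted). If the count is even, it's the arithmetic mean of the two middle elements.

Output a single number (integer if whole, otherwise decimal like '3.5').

Step 1: insert 18 -> lo=[18] (size 1, max 18) hi=[] (size 0) -> median=18
Step 2: insert 45 -> lo=[18] (size 1, max 18) hi=[45] (size 1, min 45) -> median=31.5
Step 3: insert 20 -> lo=[18, 20] (size 2, max 20) hi=[45] (size 1, min 45) -> median=20
Step 4: insert 16 -> lo=[16, 18] (size 2, max 18) hi=[20, 45] (size 2, min 20) -> median=19
Step 5: insert 29 -> lo=[16, 18, 20] (size 3, max 20) hi=[29, 45] (size 2, min 29) -> median=20
Step 6: insert 39 -> lo=[16, 18, 20] (size 3, max 20) hi=[29, 39, 45] (size 3, min 29) -> median=24.5
Step 7: insert 27 -> lo=[16, 18, 20, 27] (size 4, max 27) hi=[29, 39, 45] (size 3, min 29) -> median=27
Step 8: insert 23 -> lo=[16, 18, 20, 23] (size 4, max 23) hi=[27, 29, 39, 45] (size 4, min 27) -> median=25
Step 9: insert 14 -> lo=[14, 16, 18, 20, 23] (size 5, max 23) hi=[27, 29, 39, 45] (size 4, min 27) -> median=23
Step 10: insert 37 -> lo=[14, 16, 18, 20, 23] (size 5, max 23) hi=[27, 29, 37, 39, 45] (size 5, min 27) -> median=25
Step 11: insert 25 -> lo=[14, 16, 18, 20, 23, 25] (size 6, max 25) hi=[27, 29, 37, 39, 45] (size 5, min 27) -> median=25
Step 12: insert 6 -> lo=[6, 14, 16, 18, 20, 23] (size 6, max 23) hi=[25, 27, 29, 37, 39, 45] (size 6, min 25) -> median=24
Step 13: insert 47 -> lo=[6, 14, 16, 18, 20, 23, 25] (size 7, max 25) hi=[27, 29, 37, 39, 45, 47] (size 6, min 27) -> median=25

Answer: 25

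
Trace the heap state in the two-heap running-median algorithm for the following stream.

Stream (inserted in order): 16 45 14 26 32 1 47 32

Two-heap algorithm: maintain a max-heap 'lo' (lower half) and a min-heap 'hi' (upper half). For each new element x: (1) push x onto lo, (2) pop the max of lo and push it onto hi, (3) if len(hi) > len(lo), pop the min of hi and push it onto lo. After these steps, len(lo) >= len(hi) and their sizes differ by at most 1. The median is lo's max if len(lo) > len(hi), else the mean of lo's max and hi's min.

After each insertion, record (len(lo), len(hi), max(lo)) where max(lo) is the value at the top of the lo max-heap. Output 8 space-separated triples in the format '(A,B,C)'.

Answer: (1,0,16) (1,1,16) (2,1,16) (2,2,16) (3,2,26) (3,3,16) (4,3,26) (4,4,26)

Derivation:
Step 1: insert 16 -> lo=[16] hi=[] -> (len(lo)=1, len(hi)=0, max(lo)=16)
Step 2: insert 45 -> lo=[16] hi=[45] -> (len(lo)=1, len(hi)=1, max(lo)=16)
Step 3: insert 14 -> lo=[14, 16] hi=[45] -> (len(lo)=2, len(hi)=1, max(lo)=16)
Step 4: insert 26 -> lo=[14, 16] hi=[26, 45] -> (len(lo)=2, len(hi)=2, max(lo)=16)
Step 5: insert 32 -> lo=[14, 16, 26] hi=[32, 45] -> (len(lo)=3, len(hi)=2, max(lo)=26)
Step 6: insert 1 -> lo=[1, 14, 16] hi=[26, 32, 45] -> (len(lo)=3, len(hi)=3, max(lo)=16)
Step 7: insert 47 -> lo=[1, 14, 16, 26] hi=[32, 45, 47] -> (len(lo)=4, len(hi)=3, max(lo)=26)
Step 8: insert 32 -> lo=[1, 14, 16, 26] hi=[32, 32, 45, 47] -> (len(lo)=4, len(hi)=4, max(lo)=26)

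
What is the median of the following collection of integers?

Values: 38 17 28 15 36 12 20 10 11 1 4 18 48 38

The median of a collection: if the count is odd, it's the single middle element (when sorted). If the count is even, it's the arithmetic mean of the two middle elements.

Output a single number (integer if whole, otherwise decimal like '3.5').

Answer: 17.5

Derivation:
Step 1: insert 38 -> lo=[38] (size 1, max 38) hi=[] (size 0) -> median=38
Step 2: insert 17 -> lo=[17] (size 1, max 17) hi=[38] (size 1, min 38) -> median=27.5
Step 3: insert 28 -> lo=[17, 28] (size 2, max 28) hi=[38] (size 1, min 38) -> median=28
Step 4: insert 15 -> lo=[15, 17] (size 2, max 17) hi=[28, 38] (size 2, min 28) -> median=22.5
Step 5: insert 36 -> lo=[15, 17, 28] (size 3, max 28) hi=[36, 38] (size 2, min 36) -> median=28
Step 6: insert 12 -> lo=[12, 15, 17] (size 3, max 17) hi=[28, 36, 38] (size 3, min 28) -> median=22.5
Step 7: insert 20 -> lo=[12, 15, 17, 20] (size 4, max 20) hi=[28, 36, 38] (size 3, min 28) -> median=20
Step 8: insert 10 -> lo=[10, 12, 15, 17] (size 4, max 17) hi=[20, 28, 36, 38] (size 4, min 20) -> median=18.5
Step 9: insert 11 -> lo=[10, 11, 12, 15, 17] (size 5, max 17) hi=[20, 28, 36, 38] (size 4, min 20) -> median=17
Step 10: insert 1 -> lo=[1, 10, 11, 12, 15] (size 5, max 15) hi=[17, 20, 28, 36, 38] (size 5, min 17) -> median=16
Step 11: insert 4 -> lo=[1, 4, 10, 11, 12, 15] (size 6, max 15) hi=[17, 20, 28, 36, 38] (size 5, min 17) -> median=15
Step 12: insert 18 -> lo=[1, 4, 10, 11, 12, 15] (size 6, max 15) hi=[17, 18, 20, 28, 36, 38] (size 6, min 17) -> median=16
Step 13: insert 48 -> lo=[1, 4, 10, 11, 12, 15, 17] (size 7, max 17) hi=[18, 20, 28, 36, 38, 48] (size 6, min 18) -> median=17
Step 14: insert 38 -> lo=[1, 4, 10, 11, 12, 15, 17] (size 7, max 17) hi=[18, 20, 28, 36, 38, 38, 48] (size 7, min 18) -> median=17.5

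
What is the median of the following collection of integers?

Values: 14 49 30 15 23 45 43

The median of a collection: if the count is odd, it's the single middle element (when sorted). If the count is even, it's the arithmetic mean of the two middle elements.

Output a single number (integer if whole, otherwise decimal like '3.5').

Answer: 30

Derivation:
Step 1: insert 14 -> lo=[14] (size 1, max 14) hi=[] (size 0) -> median=14
Step 2: insert 49 -> lo=[14] (size 1, max 14) hi=[49] (size 1, min 49) -> median=31.5
Step 3: insert 30 -> lo=[14, 30] (size 2, max 30) hi=[49] (size 1, min 49) -> median=30
Step 4: insert 15 -> lo=[14, 15] (size 2, max 15) hi=[30, 49] (size 2, min 30) -> median=22.5
Step 5: insert 23 -> lo=[14, 15, 23] (size 3, max 23) hi=[30, 49] (size 2, min 30) -> median=23
Step 6: insert 45 -> lo=[14, 15, 23] (size 3, max 23) hi=[30, 45, 49] (size 3, min 30) -> median=26.5
Step 7: insert 43 -> lo=[14, 15, 23, 30] (size 4, max 30) hi=[43, 45, 49] (size 3, min 43) -> median=30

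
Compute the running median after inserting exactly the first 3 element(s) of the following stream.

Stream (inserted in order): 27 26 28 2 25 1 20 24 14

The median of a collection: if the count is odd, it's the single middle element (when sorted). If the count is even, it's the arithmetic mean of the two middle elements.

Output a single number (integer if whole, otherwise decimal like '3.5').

Step 1: insert 27 -> lo=[27] (size 1, max 27) hi=[] (size 0) -> median=27
Step 2: insert 26 -> lo=[26] (size 1, max 26) hi=[27] (size 1, min 27) -> median=26.5
Step 3: insert 28 -> lo=[26, 27] (size 2, max 27) hi=[28] (size 1, min 28) -> median=27

Answer: 27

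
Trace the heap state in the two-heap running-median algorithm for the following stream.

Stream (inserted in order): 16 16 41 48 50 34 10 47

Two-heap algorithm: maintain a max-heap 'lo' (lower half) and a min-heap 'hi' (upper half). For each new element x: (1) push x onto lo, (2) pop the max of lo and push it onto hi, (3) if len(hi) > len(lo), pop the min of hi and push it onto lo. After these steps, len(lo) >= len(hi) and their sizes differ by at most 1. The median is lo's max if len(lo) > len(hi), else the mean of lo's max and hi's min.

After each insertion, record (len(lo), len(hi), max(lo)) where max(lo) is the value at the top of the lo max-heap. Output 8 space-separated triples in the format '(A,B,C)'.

Answer: (1,0,16) (1,1,16) (2,1,16) (2,2,16) (3,2,41) (3,3,34) (4,3,34) (4,4,34)

Derivation:
Step 1: insert 16 -> lo=[16] hi=[] -> (len(lo)=1, len(hi)=0, max(lo)=16)
Step 2: insert 16 -> lo=[16] hi=[16] -> (len(lo)=1, len(hi)=1, max(lo)=16)
Step 3: insert 41 -> lo=[16, 16] hi=[41] -> (len(lo)=2, len(hi)=1, max(lo)=16)
Step 4: insert 48 -> lo=[16, 16] hi=[41, 48] -> (len(lo)=2, len(hi)=2, max(lo)=16)
Step 5: insert 50 -> lo=[16, 16, 41] hi=[48, 50] -> (len(lo)=3, len(hi)=2, max(lo)=41)
Step 6: insert 34 -> lo=[16, 16, 34] hi=[41, 48, 50] -> (len(lo)=3, len(hi)=3, max(lo)=34)
Step 7: insert 10 -> lo=[10, 16, 16, 34] hi=[41, 48, 50] -> (len(lo)=4, len(hi)=3, max(lo)=34)
Step 8: insert 47 -> lo=[10, 16, 16, 34] hi=[41, 47, 48, 50] -> (len(lo)=4, len(hi)=4, max(lo)=34)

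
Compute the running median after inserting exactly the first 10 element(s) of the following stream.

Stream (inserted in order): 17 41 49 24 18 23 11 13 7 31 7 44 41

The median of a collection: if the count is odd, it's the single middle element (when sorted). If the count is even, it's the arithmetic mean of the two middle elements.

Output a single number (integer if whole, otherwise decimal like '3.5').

Answer: 20.5

Derivation:
Step 1: insert 17 -> lo=[17] (size 1, max 17) hi=[] (size 0) -> median=17
Step 2: insert 41 -> lo=[17] (size 1, max 17) hi=[41] (size 1, min 41) -> median=29
Step 3: insert 49 -> lo=[17, 41] (size 2, max 41) hi=[49] (size 1, min 49) -> median=41
Step 4: insert 24 -> lo=[17, 24] (size 2, max 24) hi=[41, 49] (size 2, min 41) -> median=32.5
Step 5: insert 18 -> lo=[17, 18, 24] (size 3, max 24) hi=[41, 49] (size 2, min 41) -> median=24
Step 6: insert 23 -> lo=[17, 18, 23] (size 3, max 23) hi=[24, 41, 49] (size 3, min 24) -> median=23.5
Step 7: insert 11 -> lo=[11, 17, 18, 23] (size 4, max 23) hi=[24, 41, 49] (size 3, min 24) -> median=23
Step 8: insert 13 -> lo=[11, 13, 17, 18] (size 4, max 18) hi=[23, 24, 41, 49] (size 4, min 23) -> median=20.5
Step 9: insert 7 -> lo=[7, 11, 13, 17, 18] (size 5, max 18) hi=[23, 24, 41, 49] (size 4, min 23) -> median=18
Step 10: insert 31 -> lo=[7, 11, 13, 17, 18] (size 5, max 18) hi=[23, 24, 31, 41, 49] (size 5, min 23) -> median=20.5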